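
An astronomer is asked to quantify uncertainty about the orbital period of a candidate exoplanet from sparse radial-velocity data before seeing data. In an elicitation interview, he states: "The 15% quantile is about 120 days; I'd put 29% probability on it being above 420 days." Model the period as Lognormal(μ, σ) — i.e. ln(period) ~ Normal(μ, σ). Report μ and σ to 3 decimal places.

μ ≈ 5.604, σ ≈ 0.788

If T ~ Lognormal(μ,σ) then ln T ~ Normal(μ,σ), so the p-quantile of ln T is μ + z_p·σ.
ln(120) = 4.787 and ln(420) = 6.04; z_{0.15} = -1.036, z_{0.71} = 0.5534.
σ = (6.04 − 4.787)/(0.5534 − (-1.036)) = 0.788.
μ = 4.787 − (-1.036)·0.788 = 5.604.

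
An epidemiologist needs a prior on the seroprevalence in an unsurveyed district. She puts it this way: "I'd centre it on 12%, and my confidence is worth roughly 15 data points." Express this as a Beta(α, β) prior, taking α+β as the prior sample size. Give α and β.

α = 1.8, β = 13.2

Under the effective-sample-size interpretation, Beta(α, β) has prior mean α/(α+β) and prior sample size α+β.
So α+β = 15 and α/(α+β) = 0.12, giving α = 0.12·15 = 1.8 and β = 15 − 1.8 = 13.2.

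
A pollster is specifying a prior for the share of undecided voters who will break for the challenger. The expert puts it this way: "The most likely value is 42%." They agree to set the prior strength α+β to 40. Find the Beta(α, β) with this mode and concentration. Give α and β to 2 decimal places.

For α,β > 1 the Beta mode is (α−1)/(α+β−2). With α+β = 40, the mode is (α−1)/38.
Set (α−1)/38 = 0.42 → α = 1 + 0.42·38 = 16.96.
β = 40 − α = 23.04.

α = 16.96, β = 23.04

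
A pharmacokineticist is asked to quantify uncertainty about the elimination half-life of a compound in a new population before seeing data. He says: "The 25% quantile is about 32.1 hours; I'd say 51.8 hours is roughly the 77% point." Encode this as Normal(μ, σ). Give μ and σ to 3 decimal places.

μ = 41.501, σ = 13.939

For Normal(μ,σ), the p-quantile is μ + z_p·σ. Here z_{0.25} = -0.6745, z_{0.77} = 0.7388.
So 32.1 = μ − 0.6745σ and 51.8 = μ + 0.7388σ.
Subtracting: σ = (51.8 − 32.1)/(0.7388 − (-0.6745)) = 13.939.
Then μ = 32.1 − (-0.6745)·13.939 = 41.501.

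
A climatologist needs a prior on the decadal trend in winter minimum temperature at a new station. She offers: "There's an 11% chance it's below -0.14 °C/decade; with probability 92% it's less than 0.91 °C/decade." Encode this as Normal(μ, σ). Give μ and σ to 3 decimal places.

The p-quantile of Normal(μ,σ) is μ + z_p·σ, with z_{0.11} = -1.227 and z_{0.92} = 1.405.
Eliminate σ: μ = (z₂·x₁ − z₁·x₂)/(z₂ − z₁) = (1.405·-0.14 − (-1.227)·0.91)/2.632 = 0.349.
Then σ = (x₂ − x₁)/(z₂ − z₁) = (0.91 − -0.14)/2.632 = 0.399.

μ = 0.349, σ = 0.399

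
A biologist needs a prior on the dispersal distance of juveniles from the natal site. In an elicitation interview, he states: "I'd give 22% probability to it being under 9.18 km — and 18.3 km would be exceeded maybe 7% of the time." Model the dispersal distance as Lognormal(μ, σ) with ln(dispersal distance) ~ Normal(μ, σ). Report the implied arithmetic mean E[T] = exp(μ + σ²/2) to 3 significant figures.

E[T] ≈ 12.2 km

If T ~ Lognormal(μ,σ) then ln T ~ Normal(μ,σ), so the p-quantile of ln T is μ + z_p·σ.
ln(9.18) = 2.217 and ln(18.3) = 2.907; z_{0.22} = -0.7722, z_{0.93} = 1.476.
σ = (2.907 − 2.217)/(1.476 − (-0.7722)) = 0.307.
μ = 2.217 − (-0.7722)·0.307 = 2.454.
E[T] = exp(μ + σ²/2) = exp(2.454 + 0.0471) = 12.2 km.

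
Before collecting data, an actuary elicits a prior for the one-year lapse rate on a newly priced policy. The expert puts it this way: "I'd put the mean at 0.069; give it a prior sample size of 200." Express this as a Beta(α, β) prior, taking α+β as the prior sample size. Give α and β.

α = 13.8, β = 186.2

Under the effective-sample-size interpretation, Beta(α, β) has prior mean α/(α+β) and prior sample size α+β.
So α+β = 200 and α/(α+β) = 0.069, giving α = 0.069·200 = 13.8 and β = 200 − 13.8 = 186.2.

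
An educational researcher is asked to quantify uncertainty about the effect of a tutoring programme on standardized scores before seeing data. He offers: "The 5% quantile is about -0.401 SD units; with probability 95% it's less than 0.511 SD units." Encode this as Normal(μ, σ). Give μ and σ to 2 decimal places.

μ = 0.06, σ = 0.28

The p-quantile of Normal(μ,σ) is μ + z_p·σ, with z_{0.05} = -1.645 and z_{0.95} = 1.645.
Eliminate σ: μ = (z₂·x₁ − z₁·x₂)/(z₂ − z₁) = (1.645·-0.401 − (-1.645)·0.511)/3.29 = 0.06.
Then σ = (x₂ − x₁)/(z₂ − z₁) = (0.511 − -0.401)/3.29 = 0.28.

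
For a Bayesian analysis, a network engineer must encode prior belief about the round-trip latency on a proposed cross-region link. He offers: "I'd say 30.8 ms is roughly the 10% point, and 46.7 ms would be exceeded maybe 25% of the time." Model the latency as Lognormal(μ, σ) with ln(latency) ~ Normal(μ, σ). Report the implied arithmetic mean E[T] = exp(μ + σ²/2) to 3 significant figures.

E[T] ≈ 41.4 ms

If T ~ Lognormal(μ,σ) then ln T ~ Normal(μ,σ), so the p-quantile of ln T is μ + z_p·σ.
ln(30.8) = 3.428 and ln(46.7) = 3.844; z_{0.1} = -1.282, z_{0.75} = 0.6745.
σ = (3.844 − 3.428)/(0.6745 − (-1.282)) = 0.213.
μ = 3.428 − (-1.282)·0.213 = 3.700.
E[T] = exp(μ + σ²/2) = exp(3.700 + 0.0226) = 41.4 ms.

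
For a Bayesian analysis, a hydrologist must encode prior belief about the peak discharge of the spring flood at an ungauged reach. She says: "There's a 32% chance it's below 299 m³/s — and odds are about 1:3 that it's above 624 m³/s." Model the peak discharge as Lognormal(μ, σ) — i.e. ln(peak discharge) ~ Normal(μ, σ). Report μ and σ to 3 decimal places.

If T ~ Lognormal(μ,σ) then ln T ~ Normal(μ,σ), so the p-quantile of ln T is μ + z_p·σ.
ln(299) = 5.7 and ln(624) = 6.436; z_{0.32} = -0.4677, z_{0.75} = 0.6745.
σ = (6.436 − 5.7)/(0.6745 − (-0.4677)) = 0.644.
μ = 5.7 − (-0.4677)·0.644 = 6.002.

μ ≈ 6.002, σ ≈ 0.644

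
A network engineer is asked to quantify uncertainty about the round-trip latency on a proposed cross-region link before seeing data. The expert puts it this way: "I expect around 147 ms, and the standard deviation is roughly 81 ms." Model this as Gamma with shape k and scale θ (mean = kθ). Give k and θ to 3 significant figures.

k ≈ 3.29, θ ≈ 44.6

For Gamma(k, scale θ): mean = kθ, variance = kθ², so CV = 1/√k.
CV = SD/mean = 81/147 = 0.551, hence k = 1/CV² = 3.29.
Then θ = mean/k = 147/3.29 = 44.6.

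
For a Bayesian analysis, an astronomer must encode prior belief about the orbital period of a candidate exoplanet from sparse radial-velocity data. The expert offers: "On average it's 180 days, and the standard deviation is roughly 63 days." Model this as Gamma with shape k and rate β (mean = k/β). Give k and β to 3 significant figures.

For Gamma(k, rate β): mean = k/β, variance = k/β², so CV = 1/√k.
CV = SD/mean = 63/180 = 0.35, hence k = 1/CV² = 8.16.
Then β = k/mean = 8.16/180 = 0.0454.

k ≈ 8.16, β ≈ 0.0454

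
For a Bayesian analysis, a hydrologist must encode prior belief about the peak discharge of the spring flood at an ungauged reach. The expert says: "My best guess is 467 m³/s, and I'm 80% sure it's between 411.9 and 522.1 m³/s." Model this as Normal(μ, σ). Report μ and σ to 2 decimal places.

A symmetric 80% interval runs μ ± z·σ with z = 1.282.
Half-width = 55.1, so σ = 55.1/1.282 = 42.99.
μ is the stated best guess, 467.00.

μ = 467.00, σ = 42.99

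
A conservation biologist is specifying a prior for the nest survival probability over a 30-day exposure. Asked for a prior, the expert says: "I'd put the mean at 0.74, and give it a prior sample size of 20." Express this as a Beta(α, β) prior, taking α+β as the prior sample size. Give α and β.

α = 14.8, β = 5.2

Under the effective-sample-size interpretation, Beta(α, β) has prior mean α/(α+β) and prior sample size α+β.
So α+β = 20 and α/(α+β) = 0.74, giving α = 0.74·20 = 14.8 and β = 20 − 14.8 = 5.2.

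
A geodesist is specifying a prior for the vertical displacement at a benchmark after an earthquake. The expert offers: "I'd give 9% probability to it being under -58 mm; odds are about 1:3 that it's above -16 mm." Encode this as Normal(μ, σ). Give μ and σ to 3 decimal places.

μ = -30.057, σ = 20.841

The p-quantile of Normal(μ,σ) is μ + z_p·σ, with z_{0.09} = -1.341 and z_{0.75} = 0.6745.
Eliminate σ: μ = (z₂·x₁ − z₁·x₂)/(z₂ − z₁) = (0.6745·-58 − (-1.341)·-16)/2.015 = -30.057.
Then σ = (x₂ − x₁)/(z₂ − z₁) = (-16 − -58)/2.015 = 20.841.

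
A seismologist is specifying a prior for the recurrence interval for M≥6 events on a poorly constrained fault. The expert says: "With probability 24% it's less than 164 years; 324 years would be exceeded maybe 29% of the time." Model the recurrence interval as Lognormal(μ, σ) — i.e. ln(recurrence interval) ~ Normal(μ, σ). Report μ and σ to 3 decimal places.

μ ≈ 5.482, σ ≈ 0.541

If T ~ Lognormal(μ,σ) then ln T ~ Normal(μ,σ), so the p-quantile of ln T is μ + z_p·σ.
ln(164) = 5.1 and ln(324) = 5.781; z_{0.24} = -0.7063, z_{0.71} = 0.5534.
σ = (5.781 − 5.1)/(0.5534 − (-0.7063)) = 0.541.
μ = 5.1 − (-0.7063)·0.541 = 5.482.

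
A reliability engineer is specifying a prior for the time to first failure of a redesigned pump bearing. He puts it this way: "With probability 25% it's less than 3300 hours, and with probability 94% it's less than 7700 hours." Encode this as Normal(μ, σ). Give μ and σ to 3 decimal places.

μ = 4631.272, σ = 1973.746

For Normal(μ,σ), the p-quantile is μ + z_p·σ. Here z_{0.25} = -0.6745, z_{0.94} = 1.555.
So 3300 = μ − 0.6745σ and 7700 = μ + 1.555σ.
Subtracting: σ = (7700 − 3300)/(1.555 − (-0.6745)) = 1973.746.
Then μ = 3300 − (-0.6745)·1973.746 = 4631.272.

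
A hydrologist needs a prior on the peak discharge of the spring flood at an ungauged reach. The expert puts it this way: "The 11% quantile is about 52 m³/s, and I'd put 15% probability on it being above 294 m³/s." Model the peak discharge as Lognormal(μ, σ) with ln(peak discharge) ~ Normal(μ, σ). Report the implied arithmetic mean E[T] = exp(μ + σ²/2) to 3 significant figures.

E[T] ≈ 178 m³/s

If T ~ Lognormal(μ,σ) then ln T ~ Normal(μ,σ), so the p-quantile of ln T is μ + z_p·σ.
ln(52) = 3.951 and ln(294) = 5.684; z_{0.11} = -1.227, z_{0.85} = 1.036.
σ = (5.684 − 3.951)/(1.036 − (-1.227)) = 0.766.
μ = 3.951 − (-1.227)·0.766 = 4.890.
E[T] = exp(μ + σ²/2) = exp(4.890 + 0.2930) = 178 m³/s.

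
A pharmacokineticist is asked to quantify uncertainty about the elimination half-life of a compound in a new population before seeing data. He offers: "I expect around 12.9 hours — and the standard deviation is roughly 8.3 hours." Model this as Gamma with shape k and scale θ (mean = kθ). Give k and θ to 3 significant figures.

k ≈ 2.42, θ ≈ 5.34

For Gamma(k, scale θ): mean = kθ, variance = kθ², so CV = 1/√k.
CV = SD/mean = 8.3/12.9 = 0.6434, hence k = 1/CV² = 2.42.
Then θ = mean/k = 12.9/2.42 = 5.34.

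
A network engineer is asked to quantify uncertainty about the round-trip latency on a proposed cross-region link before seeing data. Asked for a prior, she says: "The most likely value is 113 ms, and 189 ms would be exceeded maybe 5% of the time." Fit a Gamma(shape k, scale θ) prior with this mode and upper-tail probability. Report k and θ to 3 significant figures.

k ≈ 11.6, θ ≈ 10.7

Gamma(k,θ) with k>1 has mode (k−1)θ, so θ = 113/(k−1).
Need P(X < 189) = 0.95 with θ tied to k this way. Start at k = 2, θ = 113: P(X<189) ≈ 0.498.
Too low — raise k to concentrate. Iterating converges to k ≈ 11.6.
Then θ = 113/(11.6−1) ≈ 10.7.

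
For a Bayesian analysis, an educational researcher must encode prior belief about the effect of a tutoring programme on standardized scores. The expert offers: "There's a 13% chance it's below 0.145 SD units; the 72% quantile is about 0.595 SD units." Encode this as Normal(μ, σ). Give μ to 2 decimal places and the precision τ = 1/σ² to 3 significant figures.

For Normal(μ,σ), the p-quantile is μ + z_p·σ. Here z_{0.13} = -1.126, z_{0.72} = 0.5828.
So 0.145 = μ − 1.126σ and 0.595 = μ + 0.5828σ.
Subtracting: σ = (0.595 − 0.145)/(0.5828 − (-1.126)) = 0.26.
Then μ = 0.145 − (-1.126)·0.26 = 0.44.
Precision τ = 1/σ² = 1/0.2633² = 14.4.

μ = 0.44, τ = 14.4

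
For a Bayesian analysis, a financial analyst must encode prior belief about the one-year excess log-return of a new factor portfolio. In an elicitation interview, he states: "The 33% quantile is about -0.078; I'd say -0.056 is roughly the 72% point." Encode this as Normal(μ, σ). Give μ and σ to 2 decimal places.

For Normal(μ,σ), the p-quantile is μ + z_p·σ. Here z_{0.33} = -0.4399, z_{0.72} = 0.5828.
So -0.078 = μ − 0.4399σ and -0.056 = μ + 0.5828σ.
Subtracting: σ = (-0.056 − -0.078)/(0.5828 − (-0.4399)) = 0.02.
Then μ = -0.078 − (-0.4399)·0.02 = -0.07.

μ = -0.07, σ = 0.02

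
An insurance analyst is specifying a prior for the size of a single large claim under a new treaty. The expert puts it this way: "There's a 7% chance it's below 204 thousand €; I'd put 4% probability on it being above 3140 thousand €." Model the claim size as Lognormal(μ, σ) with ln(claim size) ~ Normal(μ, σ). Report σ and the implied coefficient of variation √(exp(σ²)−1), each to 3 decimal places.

σ ≈ 0.847, CV ≈ 1.025

If T ~ Lognormal(μ,σ) then ln T ~ Normal(μ,σ), so the p-quantile of ln T is μ + z_p·σ.
ln(204) = 5.318 and ln(3140) = 8.052; z_{0.07} = -1.476, z_{0.96} = 1.751.
σ = (8.052 − 5.318)/(1.751 − (-1.476)) = 0.847.
μ = 5.318 − (-1.476)·0.847 = 6.569.
CV = √(exp(σ²)−1) = √(exp(0.7180)−1) = 1.025.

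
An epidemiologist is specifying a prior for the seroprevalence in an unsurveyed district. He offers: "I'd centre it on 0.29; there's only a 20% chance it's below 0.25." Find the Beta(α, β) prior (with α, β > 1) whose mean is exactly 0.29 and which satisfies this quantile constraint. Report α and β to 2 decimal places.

α ≈ 26.97, β ≈ 66.03

With mean 0.29 fixed, write α = 0.29s, β = 0.71s where s = α+β.
Need P(θ < 0.25) = 0.2 under Beta(0.29s, 0.71s). Normal approximation: (q−m)/√(m(1−m)/s) ≈ z_{0.2} = -0.842, so s ≈ 0.29·0.71·(-0.842)²/(0.25−0.29)² = 91.2.
At s = 91.2: P(θ<0.25) ≈ 0.203. Adjusting to match 0.2 gives s ≈ 93.00.
So α = 0.29·93.00 ≈ 26.97, β = 0.71·93.00 ≈ 66.03.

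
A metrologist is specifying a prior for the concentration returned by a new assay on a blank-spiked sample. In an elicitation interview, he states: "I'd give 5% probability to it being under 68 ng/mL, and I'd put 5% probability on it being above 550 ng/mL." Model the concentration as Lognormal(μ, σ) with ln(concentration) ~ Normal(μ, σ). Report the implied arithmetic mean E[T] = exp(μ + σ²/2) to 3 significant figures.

If T ~ Lognormal(μ,σ) then ln T ~ Normal(μ,σ), so the p-quantile of ln T is μ + z_p·σ.
ln(68) = 4.22 and ln(550) = 6.31; z_{0.05} = -1.645, z_{0.95} = 1.645.
σ = (6.31 − 4.22)/(1.645 − (-1.645)) = 0.635.
μ = 4.22 − (-1.645)·0.635 = 5.265.
E[T] = exp(μ + σ²/2) = exp(5.265 + 0.2019) = 237 ng/mL.

E[T] ≈ 237 ng/mL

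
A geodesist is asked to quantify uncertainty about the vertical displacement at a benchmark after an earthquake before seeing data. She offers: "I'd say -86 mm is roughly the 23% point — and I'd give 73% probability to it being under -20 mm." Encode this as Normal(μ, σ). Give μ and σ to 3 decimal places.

The p-quantile of Normal(μ,σ) is μ + z_p·σ, with z_{0.23} = -0.7388 and z_{0.73} = 0.6128.
Eliminate σ: μ = (z₂·x₁ − z₁·x₂)/(z₂ − z₁) = (0.6128·-86 − (-0.7388)·-20)/1.352 = -49.923.
Then σ = (x₂ − x₁)/(z₂ − z₁) = (-20 − -86)/1.352 = 48.829.

μ = -49.923, σ = 48.829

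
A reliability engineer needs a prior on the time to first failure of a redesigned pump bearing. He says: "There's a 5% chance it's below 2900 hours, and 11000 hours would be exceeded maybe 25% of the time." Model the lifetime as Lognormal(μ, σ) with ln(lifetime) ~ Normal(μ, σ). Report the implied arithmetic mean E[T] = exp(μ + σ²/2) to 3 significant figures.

E[T] ≈ 8810 hours

If T ~ Lognormal(μ,σ) then ln T ~ Normal(μ,σ), so the p-quantile of ln T is μ + z_p·σ.
ln(2900) = 7.972 and ln(11000) = 9.306; z_{0.05} = -1.645, z_{0.75} = 0.6745.
σ = (9.306 − 7.972)/(0.6745 − (-1.645)) = 0.575.
μ = 7.972 − (-1.645)·0.575 = 8.918.
E[T] = exp(μ + σ²/2) = exp(8.918 + 0.1652) = 8810 hours.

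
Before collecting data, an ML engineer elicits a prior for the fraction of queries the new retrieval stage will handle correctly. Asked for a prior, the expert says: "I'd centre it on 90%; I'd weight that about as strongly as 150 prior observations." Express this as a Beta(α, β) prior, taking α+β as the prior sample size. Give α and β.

Under the effective-sample-size interpretation, Beta(α, β) has prior mean α/(α+β) and prior sample size α+β.
So α+β = 150 and α/(α+β) = 0.9, giving α = 0.9·150 = 135 and β = 150 − 135 = 15.

α = 135, β = 15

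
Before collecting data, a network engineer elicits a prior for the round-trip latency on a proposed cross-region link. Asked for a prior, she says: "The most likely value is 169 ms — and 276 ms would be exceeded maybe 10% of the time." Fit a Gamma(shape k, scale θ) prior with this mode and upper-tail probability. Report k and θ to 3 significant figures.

Gamma(k,θ) with k>1 has mode (k−1)θ, so θ = 169/(k−1).
Need P(X < 276) = 0.9 with θ tied to k this way. Start at k = 2, θ = 169: P(X<276) ≈ 0.486.
Too low — raise k to concentrate. Iterating converges to k ≈ 8.83.
Then θ = 169/(8.83−1) ≈ 21.6.

k ≈ 8.83, θ ≈ 21.6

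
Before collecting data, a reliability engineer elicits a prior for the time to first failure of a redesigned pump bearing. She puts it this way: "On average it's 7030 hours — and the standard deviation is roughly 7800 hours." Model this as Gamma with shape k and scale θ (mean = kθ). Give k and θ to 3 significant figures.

For Gamma(k, scale θ): mean = kθ, variance = kθ², so CV = 1/√k.
CV = SD/mean = 7800/7030 = 1.11, hence k = 1/CV² = 0.812.
Then θ = mean/k = 7030/0.812 = 8650.

k ≈ 0.812, θ ≈ 8650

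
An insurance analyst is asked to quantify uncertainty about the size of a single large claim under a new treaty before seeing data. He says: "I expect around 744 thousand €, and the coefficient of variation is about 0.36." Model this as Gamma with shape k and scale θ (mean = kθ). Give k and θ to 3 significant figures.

k ≈ 7.72, θ ≈ 96.4

For Gamma(k, scale θ): mean = kθ, variance = kθ², so CV = 1/√k.
CV = 0.36, hence k = 1/CV² = 7.72.
Then θ = mean/k = 744/7.72 = 96.4.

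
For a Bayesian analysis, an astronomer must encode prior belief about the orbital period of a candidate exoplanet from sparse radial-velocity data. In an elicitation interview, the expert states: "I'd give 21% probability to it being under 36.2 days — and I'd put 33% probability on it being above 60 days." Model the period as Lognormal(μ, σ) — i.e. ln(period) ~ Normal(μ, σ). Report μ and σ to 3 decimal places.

If T ~ Lognormal(μ,σ) then ln T ~ Normal(μ,σ), so the p-quantile of ln T is μ + z_p·σ.
ln(36.2) = 3.589 and ln(60) = 4.094; z_{0.21} = -0.8064, z_{0.67} = 0.4399.
σ = (4.094 − 3.589)/(0.4399 − (-0.8064)) = 0.405.
μ = 3.589 − (-0.8064)·0.405 = 3.916.

μ ≈ 3.916, σ ≈ 0.405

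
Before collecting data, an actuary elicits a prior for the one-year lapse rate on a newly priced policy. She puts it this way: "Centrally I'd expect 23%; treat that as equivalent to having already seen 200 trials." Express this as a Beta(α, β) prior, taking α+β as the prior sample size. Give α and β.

Under the effective-sample-size interpretation, Beta(α, β) has prior mean α/(α+β) and prior sample size α+β.
So α+β = 200 and α/(α+β) = 0.23, giving α = 0.23·200 = 46 and β = 200 − 46 = 154.

α = 46, β = 154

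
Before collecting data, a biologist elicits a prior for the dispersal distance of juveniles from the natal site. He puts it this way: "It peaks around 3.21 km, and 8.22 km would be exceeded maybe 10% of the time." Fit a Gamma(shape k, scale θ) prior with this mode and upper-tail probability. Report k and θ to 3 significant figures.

Gamma(k,θ) with k>1 has mode (k−1)θ, so θ = 3.21/(k−1).
Need P(X < 8.22) = 0.9 with θ tied to k this way. Start at k = 2, θ = 3.21: P(X<8.22) ≈ 0.725.
Too low — raise k to concentrate. Iterating converges to k ≈ 3.17.
Then θ = 3.21/(3.17−1) ≈ 1.48.

k ≈ 3.17, θ ≈ 1.48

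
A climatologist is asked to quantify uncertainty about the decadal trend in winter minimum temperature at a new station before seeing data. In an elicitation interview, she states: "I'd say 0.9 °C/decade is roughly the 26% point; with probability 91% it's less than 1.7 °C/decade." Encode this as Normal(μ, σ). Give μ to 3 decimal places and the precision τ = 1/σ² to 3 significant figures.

For Normal(μ,σ), the p-quantile is μ + z_p·σ. Here z_{0.26} = -0.6433, z_{0.91} = 1.341.
So 0.9 = μ − 0.6433σ and 1.7 = μ + 1.341σ.
Subtracting: σ = (1.7 − 0.9)/(1.341 − (-0.6433)) = 0.403.
Then μ = 0.9 − (-0.6433)·0.403 = 1.159.
Precision τ = 1/σ² = 1/0.4032² = 6.15.

μ = 1.159, τ = 6.15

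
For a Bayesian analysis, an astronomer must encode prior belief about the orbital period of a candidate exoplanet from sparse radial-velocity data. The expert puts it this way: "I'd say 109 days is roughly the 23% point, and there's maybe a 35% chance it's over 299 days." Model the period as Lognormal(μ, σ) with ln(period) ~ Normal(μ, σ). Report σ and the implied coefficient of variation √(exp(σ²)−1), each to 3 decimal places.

σ ≈ 0.898, CV ≈ 1.113

If T ~ Lognormal(μ,σ) then ln T ~ Normal(μ,σ), so the p-quantile of ln T is μ + z_p·σ.
ln(109) = 4.691 and ln(299) = 5.7; z_{0.23} = -0.7388, z_{0.65} = 0.3853.
σ = (5.7 − 4.691)/(0.3853 − (-0.7388)) = 0.898.
μ = 4.691 − (-0.7388)·0.898 = 5.355.
CV = √(exp(σ²)−1) = √(exp(0.8058)−1) = 1.113.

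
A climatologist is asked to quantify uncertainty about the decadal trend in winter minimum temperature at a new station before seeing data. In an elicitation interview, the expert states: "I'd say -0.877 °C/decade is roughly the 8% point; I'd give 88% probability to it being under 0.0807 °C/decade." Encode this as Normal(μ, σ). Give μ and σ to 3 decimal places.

μ = -0.355, σ = 0.371

The p-quantile of Normal(μ,σ) is μ + z_p·σ, with z_{0.08} = -1.405 and z_{0.88} = 1.175.
Eliminate σ: μ = (z₂·x₁ − z₁·x₂)/(z₂ − z₁) = (1.175·-0.877 − (-1.405)·0.0807)/2.58 = -0.355.
Then σ = (x₂ − x₁)/(z₂ − z₁) = (0.0807 − -0.877)/2.58 = 0.371.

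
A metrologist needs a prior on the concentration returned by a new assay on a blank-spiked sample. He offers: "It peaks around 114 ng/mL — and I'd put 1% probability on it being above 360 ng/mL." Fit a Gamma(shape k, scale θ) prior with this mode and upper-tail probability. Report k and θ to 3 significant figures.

Gamma(k,θ) with k>1 has mode (k−1)θ, so θ = 114/(k−1).
Need P(X < 360) = 0.99 with θ tied to k this way. Start at k = 2, θ = 114: P(X<360) ≈ 0.823.
Too low — raise k to concentrate. Iterating converges to k ≈ 4.36.
Then θ = 114/(4.36−1) ≈ 33.9.

k ≈ 4.36, θ ≈ 33.9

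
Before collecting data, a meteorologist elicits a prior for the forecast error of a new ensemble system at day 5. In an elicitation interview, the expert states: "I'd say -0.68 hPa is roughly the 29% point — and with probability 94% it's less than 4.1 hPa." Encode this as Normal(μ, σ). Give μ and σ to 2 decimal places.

μ = 0.57, σ = 2.27

The p-quantile of Normal(μ,σ) is μ + z_p·σ, with z_{0.29} = -0.5534 and z_{0.94} = 1.555.
Eliminate σ: μ = (z₂·x₁ − z₁·x₂)/(z₂ − z₁) = (1.555·-0.68 − (-0.5534)·4.1)/2.108 = 0.57.
Then σ = (x₂ − x₁)/(z₂ − z₁) = (4.1 − -0.68)/2.108 = 2.27.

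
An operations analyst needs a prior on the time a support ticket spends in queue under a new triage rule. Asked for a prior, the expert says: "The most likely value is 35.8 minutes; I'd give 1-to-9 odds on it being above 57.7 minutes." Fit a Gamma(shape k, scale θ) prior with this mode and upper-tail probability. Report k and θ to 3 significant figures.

k ≈ 9.25, θ ≈ 4.34

Gamma(k,θ) with k>1 has mode (k−1)θ, so θ = 35.8/(k−1).
Need P(X < 57.7) = 0.9 with θ tied to k this way. Start at k = 2, θ = 35.8: P(X<57.7) ≈ 0.479.
Too low — raise k to concentrate. Iterating converges to k ≈ 9.25.
Then θ = 35.8/(9.25−1) ≈ 4.34.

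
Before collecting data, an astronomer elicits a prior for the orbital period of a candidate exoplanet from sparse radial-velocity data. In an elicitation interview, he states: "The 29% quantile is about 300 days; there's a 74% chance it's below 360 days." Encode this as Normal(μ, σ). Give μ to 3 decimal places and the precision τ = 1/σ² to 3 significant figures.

μ = 327.745, τ = 0.000398

The p-quantile of Normal(μ,σ) is μ + z_p·σ, with z_{0.29} = -0.5534 and z_{0.74} = 0.6433.
Eliminate σ: μ = (z₂·x₁ − z₁·x₂)/(z₂ − z₁) = (0.6433·300 − (-0.5534)·360)/1.197 = 327.745.
Then σ = (x₂ − x₁)/(z₂ − z₁) = (360 − 300)/1.197 = 50.137.
Precision τ = 1/σ² = 1/50.14² = 0.000398.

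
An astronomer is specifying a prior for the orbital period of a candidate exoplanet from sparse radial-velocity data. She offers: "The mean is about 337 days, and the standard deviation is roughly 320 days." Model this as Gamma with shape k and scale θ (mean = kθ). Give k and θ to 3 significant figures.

k ≈ 1.11, θ ≈ 304

For Gamma(k, scale θ): mean = kθ, variance = kθ², so CV = 1/√k.
CV = SD/mean = 320/337 = 0.9496, hence k = 1/CV² = 1.11.
Then θ = mean/k = 337/1.11 = 304.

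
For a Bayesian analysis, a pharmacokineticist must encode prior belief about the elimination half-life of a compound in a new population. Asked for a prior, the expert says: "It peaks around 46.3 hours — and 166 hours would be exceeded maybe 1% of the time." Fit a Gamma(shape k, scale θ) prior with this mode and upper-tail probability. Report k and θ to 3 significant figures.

k ≈ 3.64, θ ≈ 17.5

Gamma(k,θ) with k>1 has mode (k−1)θ, so θ = 46.3/(k−1).
Need P(X < 166) = 0.99 with θ tied to k this way. Start at k = 2, θ = 46.3: P(X<166) ≈ 0.873.
Too low — raise k to concentrate. Iterating converges to k ≈ 3.64.
Then θ = 46.3/(3.64−1) ≈ 17.5.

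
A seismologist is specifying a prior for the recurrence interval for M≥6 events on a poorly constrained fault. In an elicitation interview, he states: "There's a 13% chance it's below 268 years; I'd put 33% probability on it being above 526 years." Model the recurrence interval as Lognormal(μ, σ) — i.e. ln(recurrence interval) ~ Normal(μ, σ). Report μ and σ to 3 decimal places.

If T ~ Lognormal(μ,σ) then ln T ~ Normal(μ,σ), so the p-quantile of ln T is μ + z_p·σ.
ln(268) = 5.591 and ln(526) = 6.265; z_{0.13} = -1.126, z_{0.67} = 0.4399.
σ = (6.265 − 5.591)/(0.4399 − (-1.126)) = 0.431.
μ = 5.591 − (-1.126)·0.431 = 6.076.

μ ≈ 6.076, σ ≈ 0.431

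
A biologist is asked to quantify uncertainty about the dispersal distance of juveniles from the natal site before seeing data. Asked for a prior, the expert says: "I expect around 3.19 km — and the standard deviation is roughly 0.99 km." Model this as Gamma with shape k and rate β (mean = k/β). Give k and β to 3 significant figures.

For Gamma(k, rate β): mean = k/β, variance = k/β², so CV = 1/√k.
CV = SD/mean = 0.99/3.19 = 0.3103, hence k = 1/CV² = 10.4.
Then β = k/mean = 10.4/3.19 = 3.25.

k ≈ 10.4, β ≈ 3.25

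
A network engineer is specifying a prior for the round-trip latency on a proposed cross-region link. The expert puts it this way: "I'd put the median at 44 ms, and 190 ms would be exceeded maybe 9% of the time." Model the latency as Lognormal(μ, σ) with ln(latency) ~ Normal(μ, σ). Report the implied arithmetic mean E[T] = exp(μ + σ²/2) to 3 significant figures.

E[T] ≈ 79.8 ms

If T ~ Lognormal(μ,σ) then ln T ~ Normal(μ,σ), so the p-quantile of ln T is μ + z_p·σ.
ln(44) = 3.784 and ln(190) = 5.247; z_{0.5} = 0, z_{0.91} = 1.341.
σ = (5.247 − 3.784)/(1.341 − (0)) = 1.091.
μ = 3.784 − (0)·1.091 = 3.784.
E[T] = exp(μ + σ²/2) = exp(3.784 + 0.5952) = 79.8 ms.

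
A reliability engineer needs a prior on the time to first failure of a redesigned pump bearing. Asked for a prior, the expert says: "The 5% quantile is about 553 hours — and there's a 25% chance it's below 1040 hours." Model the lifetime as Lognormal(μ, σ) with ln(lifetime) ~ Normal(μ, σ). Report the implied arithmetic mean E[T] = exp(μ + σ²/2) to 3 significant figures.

If T ~ Lognormal(μ,σ) then ln T ~ Normal(μ,σ), so the p-quantile of ln T is μ + z_p·σ.
ln(553) = 6.315 and ln(1040) = 6.947; z_{0.05} = -1.645, z_{0.25} = -0.6745.
σ = (6.947 − 6.315)/(-0.6745 − (-1.645)) = 0.651.
μ = 6.315 − (-1.645)·0.651 = 7.386.
E[T] = exp(μ + σ²/2) = exp(7.386 + 0.2118) = 1990 hours.

E[T] ≈ 1990 hours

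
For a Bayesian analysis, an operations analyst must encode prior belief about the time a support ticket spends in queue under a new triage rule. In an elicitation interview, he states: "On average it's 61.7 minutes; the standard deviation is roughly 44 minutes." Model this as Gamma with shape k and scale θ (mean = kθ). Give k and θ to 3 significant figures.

For Gamma(k, scale θ): mean = kθ, variance = kθ², so CV = 1/√k.
CV = SD/mean = 44/61.7 = 0.7131, hence k = 1/CV² = 1.97.
Then θ = mean/k = 61.7/1.97 = 31.4.

k ≈ 1.97, θ ≈ 31.4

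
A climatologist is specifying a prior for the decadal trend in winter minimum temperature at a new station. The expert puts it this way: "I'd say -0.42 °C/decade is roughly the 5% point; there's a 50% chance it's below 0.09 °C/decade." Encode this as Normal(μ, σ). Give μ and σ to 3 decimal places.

μ = 0.090, σ = 0.310

For Normal(μ,σ), the p-quantile is μ + z_p·σ. Here z_{0.05} = -1.645, z_{0.5} = 0.
So -0.42 = μ − 1.645σ and 0.09 = μ + 0σ.
Subtracting: σ = (0.09 − -0.42)/(0 − (-1.645)) = 0.310.
Then μ = -0.42 − (-1.645)·0.310 = 0.090.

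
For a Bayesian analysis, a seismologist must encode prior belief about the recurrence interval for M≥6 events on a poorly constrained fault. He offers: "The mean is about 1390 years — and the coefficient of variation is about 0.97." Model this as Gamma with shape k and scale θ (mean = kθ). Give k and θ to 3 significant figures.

For Gamma(k, scale θ): mean = kθ, variance = kθ², so CV = 1/√k.
CV = 0.97, hence k = 1/CV² = 1.06.
Then θ = mean/k = 1390/1.06 = 1310.

k ≈ 1.06, θ ≈ 1310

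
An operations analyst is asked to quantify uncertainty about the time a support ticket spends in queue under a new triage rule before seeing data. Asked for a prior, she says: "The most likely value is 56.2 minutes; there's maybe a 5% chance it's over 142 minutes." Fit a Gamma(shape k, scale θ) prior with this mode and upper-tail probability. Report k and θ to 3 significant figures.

k ≈ 4.16, θ ≈ 17.8

Gamma(k,θ) with k>1 has mode (k−1)θ, so θ = 56.2/(k−1).
Need P(X < 142) = 0.95 with θ tied to k this way. Start at k = 2, θ = 56.2: P(X<142) ≈ 0.718.
Too low — raise k to concentrate. Iterating converges to k ≈ 4.16.
Then θ = 56.2/(4.16−1) ≈ 17.8.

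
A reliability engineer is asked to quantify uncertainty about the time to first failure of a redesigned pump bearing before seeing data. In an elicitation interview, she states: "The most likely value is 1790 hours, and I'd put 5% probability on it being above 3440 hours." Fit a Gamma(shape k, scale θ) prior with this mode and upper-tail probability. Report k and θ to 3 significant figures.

k ≈ 7.51, θ ≈ 275

Gamma(k,θ) with k>1 has mode (k−1)θ, so θ = 1790/(k−1).
Need P(X < 3440) = 0.95 with θ tied to k this way. Start at k = 2, θ = 1790: P(X<3440) ≈ 0.572.
Too low — raise k to concentrate. Iterating converges to k ≈ 7.51.
Then θ = 1790/(7.51−1) ≈ 275.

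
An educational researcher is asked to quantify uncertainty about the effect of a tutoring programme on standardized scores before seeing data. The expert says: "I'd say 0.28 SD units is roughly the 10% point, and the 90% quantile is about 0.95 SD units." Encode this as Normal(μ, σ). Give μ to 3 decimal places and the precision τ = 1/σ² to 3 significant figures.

μ = 0.615, τ = 14.6

For Normal(μ,σ), the p-quantile is μ + z_p·σ. Here z_{0.1} = -1.282, z_{0.9} = 1.282.
So 0.28 = μ − 1.282σ and 0.95 = μ + 1.282σ.
Subtracting: σ = (0.95 − 0.28)/(1.282 − (-1.282)) = 0.261.
Then μ = 0.28 − (-1.282)·0.261 = 0.615.
Precision τ = 1/σ² = 1/0.2614² = 14.6.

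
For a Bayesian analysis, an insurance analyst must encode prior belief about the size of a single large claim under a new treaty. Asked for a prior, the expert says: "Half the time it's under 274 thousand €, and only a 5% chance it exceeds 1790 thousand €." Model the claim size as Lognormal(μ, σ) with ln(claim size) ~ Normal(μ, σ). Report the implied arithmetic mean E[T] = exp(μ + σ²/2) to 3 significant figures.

If T ~ Lognormal(μ,σ) then ln T ~ Normal(μ,σ), so the p-quantile of ln T is μ + z_p·σ.
ln(274) = 5.613 and ln(1790) = 7.49; z_{0.5} = 0, z_{0.95} = 1.645.
σ = (7.49 − 5.613)/(1.645 − (0)) = 1.141.
μ = 5.613 − (0)·1.141 = 5.613.
E[T] = exp(μ + σ²/2) = exp(5.613 + 0.6510) = 525 thousand €.

E[T] ≈ 525 thousand €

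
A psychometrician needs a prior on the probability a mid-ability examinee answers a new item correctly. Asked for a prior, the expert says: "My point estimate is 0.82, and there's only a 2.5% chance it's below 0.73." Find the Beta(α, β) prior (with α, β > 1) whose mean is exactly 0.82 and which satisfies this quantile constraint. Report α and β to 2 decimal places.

With mean 0.82 fixed, write α = 0.82s, β = 0.18s where s = α+β.
Need P(θ < 0.73) = 0.025 under Beta(0.82s, 0.18s). Normal approximation: (q−m)/√(m(1−m)/s) ≈ z_{0.025} = -1.96, so s ≈ 0.82·0.18·(-1.96)²/(0.73−0.82)² = 70.0.
At s = 70.0: P(θ<0.73) ≈ 0.034. Adjusting to match 0.025 gives s ≈ 81.27.
So α = 0.82·81.27 ≈ 66.64, β = 0.18·81.27 ≈ 14.63.

α ≈ 66.64, β ≈ 14.63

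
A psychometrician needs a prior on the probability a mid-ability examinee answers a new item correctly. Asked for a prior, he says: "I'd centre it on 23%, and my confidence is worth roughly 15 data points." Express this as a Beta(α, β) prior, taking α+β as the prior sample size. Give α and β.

α = 3.45, β = 11.55

Under the effective-sample-size interpretation, Beta(α, β) has prior mean α/(α+β) and prior sample size α+β.
So α+β = 15 and α/(α+β) = 0.23, giving α = 0.23·15 = 3.45 and β = 15 − 3.45 = 11.55.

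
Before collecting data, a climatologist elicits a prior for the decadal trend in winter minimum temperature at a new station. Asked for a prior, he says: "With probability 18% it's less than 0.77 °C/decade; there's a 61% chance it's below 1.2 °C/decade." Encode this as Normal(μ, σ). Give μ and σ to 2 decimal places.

The p-quantile of Normal(μ,σ) is μ + z_p·σ, with z_{0.18} = -0.9154 and z_{0.61} = 0.2793.
Eliminate σ: μ = (z₂·x₁ − z₁·x₂)/(z₂ − z₁) = (0.2793·0.77 − (-0.9154)·1.2)/1.195 = 1.10.
Then σ = (x₂ − x₁)/(z₂ − z₁) = (1.2 − 0.77)/1.195 = 0.36.

μ = 1.10, σ = 0.36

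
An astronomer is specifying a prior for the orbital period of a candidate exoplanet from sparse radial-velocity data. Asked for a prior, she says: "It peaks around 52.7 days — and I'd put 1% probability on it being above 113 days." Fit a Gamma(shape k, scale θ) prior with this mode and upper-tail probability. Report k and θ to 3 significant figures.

k ≈ 9.33, θ ≈ 6.33

Gamma(k,θ) with k>1 has mode (k−1)θ, so θ = 52.7/(k−1).
Need P(X < 113) = 0.99 with θ tied to k this way. Start at k = 2, θ = 52.7: P(X<113) ≈ 0.632.
Too low — raise k to concentrate. Iterating converges to k ≈ 9.33.
Then θ = 52.7/(9.33−1) ≈ 6.33.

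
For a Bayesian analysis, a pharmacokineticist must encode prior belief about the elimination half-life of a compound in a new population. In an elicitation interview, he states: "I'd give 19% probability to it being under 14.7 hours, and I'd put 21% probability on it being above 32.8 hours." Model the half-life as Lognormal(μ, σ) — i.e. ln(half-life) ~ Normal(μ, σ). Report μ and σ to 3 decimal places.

μ ≈ 3.106, σ ≈ 0.477

If T ~ Lognormal(μ,σ) then ln T ~ Normal(μ,σ), so the p-quantile of ln T is μ + z_p·σ.
ln(14.7) = 2.688 and ln(32.8) = 3.49; z_{0.19} = -0.8779, z_{0.79} = 0.8064.
σ = (3.49 − 2.688)/(0.8064 − (-0.8779)) = 0.477.
μ = 2.688 − (-0.8779)·0.477 = 3.106.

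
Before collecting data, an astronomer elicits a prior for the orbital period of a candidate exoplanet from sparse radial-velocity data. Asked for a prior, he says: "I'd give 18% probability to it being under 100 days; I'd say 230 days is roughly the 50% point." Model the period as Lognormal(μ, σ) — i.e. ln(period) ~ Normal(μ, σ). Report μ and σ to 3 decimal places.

If T ~ Lognormal(μ,σ) then ln T ~ Normal(μ,σ), so the p-quantile of ln T is μ + z_p·σ.
ln(100) = 4.605 and ln(230) = 5.438; z_{0.18} = -0.9154, z_{0.5} = 0.
σ = (5.438 − 4.605)/(0 − (-0.9154)) = 0.910.
μ = 4.605 − (-0.9154)·0.910 = 5.438.

μ ≈ 5.438, σ ≈ 0.910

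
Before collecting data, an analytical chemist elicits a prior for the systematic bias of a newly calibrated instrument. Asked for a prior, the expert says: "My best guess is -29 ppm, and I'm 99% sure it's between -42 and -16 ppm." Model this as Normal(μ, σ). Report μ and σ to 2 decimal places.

μ = -29.00, σ = 5.05

A symmetric 99% interval runs μ ± z·σ with z = 2.576.
Half-width = 13, so σ = 13/2.576 = 5.05.
μ is the stated best guess, -29.00.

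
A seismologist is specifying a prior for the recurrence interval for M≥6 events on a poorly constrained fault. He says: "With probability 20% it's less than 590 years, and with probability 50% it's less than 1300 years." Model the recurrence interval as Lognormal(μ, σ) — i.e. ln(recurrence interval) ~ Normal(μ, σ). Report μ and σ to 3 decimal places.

μ ≈ 7.170, σ ≈ 0.939

If T ~ Lognormal(μ,σ) then ln T ~ Normal(μ,σ), so the p-quantile of ln T is μ + z_p·σ.
ln(590) = 6.38 and ln(1300) = 7.17; z_{0.2} = -0.8416, z_{0.5} = 0.
σ = (7.17 − 6.38)/(0 − (-0.8416)) = 0.939.
μ = 6.38 − (-0.8416)·0.939 = 7.170.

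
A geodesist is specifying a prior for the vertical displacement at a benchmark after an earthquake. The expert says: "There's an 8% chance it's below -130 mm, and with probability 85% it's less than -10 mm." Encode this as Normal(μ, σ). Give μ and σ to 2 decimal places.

μ = -60.94, σ = 49.15

The p-quantile of Normal(μ,σ) is μ + z_p·σ, with z_{0.08} = -1.405 and z_{0.85} = 1.036.
Eliminate σ: μ = (z₂·x₁ − z₁·x₂)/(z₂ − z₁) = (1.036·-130 − (-1.405)·-10)/2.442 = -60.94.
Then σ = (x₂ − x₁)/(z₂ − z₁) = (-10 − -130)/2.442 = 49.15.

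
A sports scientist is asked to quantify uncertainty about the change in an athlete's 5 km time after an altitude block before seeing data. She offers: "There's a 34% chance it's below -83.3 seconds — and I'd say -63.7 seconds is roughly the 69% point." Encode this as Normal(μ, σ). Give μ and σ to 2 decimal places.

The p-quantile of Normal(μ,σ) is μ + z_p·σ, with z_{0.34} = -0.4125 and z_{0.69} = 0.4959.
Eliminate σ: μ = (z₂·x₁ − z₁·x₂)/(z₂ − z₁) = (0.4959·-83.3 − (-0.4125)·-63.7)/0.9083 = -74.40.
Then σ = (x₂ − x₁)/(z₂ − z₁) = (-63.7 − -83.3)/0.9083 = 21.58.

μ = -74.40, σ = 21.58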